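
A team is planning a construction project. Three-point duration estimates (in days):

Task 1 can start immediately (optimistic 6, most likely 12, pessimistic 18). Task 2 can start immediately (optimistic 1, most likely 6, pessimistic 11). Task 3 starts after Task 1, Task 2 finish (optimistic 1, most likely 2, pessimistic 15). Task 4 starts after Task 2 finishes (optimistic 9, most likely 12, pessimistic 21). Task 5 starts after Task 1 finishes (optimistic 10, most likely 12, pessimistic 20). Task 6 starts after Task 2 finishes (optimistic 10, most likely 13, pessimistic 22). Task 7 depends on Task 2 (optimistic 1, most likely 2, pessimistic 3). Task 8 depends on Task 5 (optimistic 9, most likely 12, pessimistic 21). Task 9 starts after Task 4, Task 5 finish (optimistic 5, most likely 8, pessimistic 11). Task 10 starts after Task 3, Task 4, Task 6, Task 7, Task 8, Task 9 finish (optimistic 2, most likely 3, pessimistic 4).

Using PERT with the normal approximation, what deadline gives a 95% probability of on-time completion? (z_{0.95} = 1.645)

te_Task 1 = (6 + 4·12 + 18)/6 = 72/6 = 12; σ²_Task 1 = ((18−6)/6)² = 4.000
te_Task 2 = (1 + 4·6 + 11)/6 = 36/6 = 6; σ²_Task 2 = ((11−1)/6)² = 2.778
te_Task 3 = (1 + 4·2 + 15)/6 = 24/6 = 4; σ²_Task 3 = ((15−1)/6)² = 5.444
te_Task 4 = (9 + 4·12 + 21)/6 = 78/6 = 13; σ²_Task 4 = ((21−9)/6)² = 4.000
te_Task 5 = (10 + 4·12 + 20)/6 = 78/6 = 13; σ²_Task 5 = ((20−10)/6)² = 2.778
te_Task 6 = (10 + 4·13 + 22)/6 = 84/6 = 14; σ²_Task 6 = ((22−10)/6)² = 4.000
te_Task 7 = (1 + 4·2 + 3)/6 = 12/6 = 2; σ²_Task 7 = ((3−1)/6)² = 0.111
te_Task 8 = (9 + 4·12 + 21)/6 = 78/6 = 13; σ²_Task 8 = ((21−9)/6)² = 4.000
te_Task 9 = (5 + 4·8 + 11)/6 = 48/6 = 8; σ²_Task 9 = ((11−5)/6)² = 1.000
te_Task 10 = (2 + 4·3 + 4)/6 = 18/6 = 3; σ²_Task 10 = ((4−2)/6)² = 0.111

Forward pass:
ES_Task 1 = 0; EF_Task 1 = 12
ES_Task 2 = 0; EF_Task 2 = 6
ES_Task 3 = max(EF_Task 1=12, EF_Task 2=6) = 12; EF_Task 3 = 12+4 = 16
ES_Task 4 = 6; EF_Task 4 = 6+13 = 19
ES_Task 5 = 12; EF_Task 5 = 12+13 = 25
ES_Task 6 = 6; EF_Task 6 = 6+14 = 20
ES_Task 7 = 6; EF_Task 7 = 6+2 = 8
ES_Task 8 = 25; EF_Task 8 = 25+13 = 38
ES_Task 9 = max(EF_Task 4=19, EF_Task 5=25) = 25; EF_Task 9 = 25+8 = 33
ES_Task 10 = max(EF_Task 3=16, EF_Task 4=19, EF_Task 6=20, EF_Task 7=8, EF_Task 8=38, EF_Task 9=33) = 38; EF_Task 10 = 38+3 = 41
Expected project duration μ = 41 days. Critical path: Task 1 → Task 5 → Task 8 → Task 10.

Variance along critical path = 4.000 + 2.778 + 4.000 + 0.111 = 10.889; σ = 3.300 days.
D = μ + z·σ = 41 + 1.645·3.300 = 46.4 days

46.4 days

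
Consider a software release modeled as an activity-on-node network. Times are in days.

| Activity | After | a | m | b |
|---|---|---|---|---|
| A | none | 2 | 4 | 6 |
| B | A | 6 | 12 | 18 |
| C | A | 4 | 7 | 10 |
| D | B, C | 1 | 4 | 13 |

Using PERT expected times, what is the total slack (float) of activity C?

te_A = (2 + 4·4 + 6)/6 = 24/6 = 4
te_B = (6 + 4·12 + 18)/6 = 72/6 = 12
te_C = (4 + 4·7 + 10)/6 = 42/6 = 7
te_D = (1 + 4·4 + 13)/6 = 30/6 = 5

Forward pass:
ES_A = 0; EF_A = 4
ES_B = 4; EF_B = 4+12 = 16
ES_C = 4; EF_C = 4+7 = 11
ES_D = max(EF_B=16, EF_C=11) = 16; EF_D = 16+5 = 21
Expected project duration μ = 21 days. Critical path: A → B → D.

Backward pass:
LF_D = 21; LS_D = 21−5 = 16
LF_C = LS_D = 16; LS_C = 16−7 = 9
LF_B = LS_D = 16; LS_B = 16−12 = 4
LF_A = min(LS_B=4, LS_C=9) = 4; LS_A = 4−4 = 0
Slack_C = LS_C − ES_C = 9 − 4 = 5

5 days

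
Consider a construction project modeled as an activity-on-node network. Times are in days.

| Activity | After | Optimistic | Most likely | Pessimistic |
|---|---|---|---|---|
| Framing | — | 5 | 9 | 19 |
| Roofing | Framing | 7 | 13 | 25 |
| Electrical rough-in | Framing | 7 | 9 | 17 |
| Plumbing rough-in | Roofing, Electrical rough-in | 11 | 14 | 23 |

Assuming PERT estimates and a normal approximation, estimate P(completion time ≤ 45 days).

te_Framing = (5 + 4·9 + 19)/6 = 60/6 = 10; σ²_Framing = ((19−5)/6)² = 5.444
te_Roofing = (7 + 4·13 + 25)/6 = 84/6 = 14; σ²_Roofing = ((25−7)/6)² = 9.000
te_Electrical rough-in = (7 + 4·9 + 17)/6 = 60/6 = 10; σ²_Electrical rough-in = ((17−7)/6)² = 2.778
te_Plumbing rough-in = (11 + 4·14 + 23)/6 = 90/6 = 15; σ²_Plumbing rough-in = ((23−11)/6)² = 4.000

Forward pass:
ES_Framing = 0; EF_Framing = 10
ES_Roofing = 10; EF_Roofing = 10+14 = 24
ES_Electrical rough-in = 10; EF_Electrical rough-in = 10+10 = 20
ES_Plumbing rough-in = max(EF_Roofing=24, EF_Electrical rough-in=20) = 24; EF_Plumbing rough-in = 24+15 = 39
Expected project duration μ = 39 days. Critical path: Framing → Roofing → Plumbing rough-in.

Variance along critical path = 5.444 + 9.000 + 4.000 = 18.444; σ = √18.444 = 4.295 days.
Z = (45 − 39) / 4.295 = 1.397
P(T ≤ 45) = Φ(1.397) ≈ 0.919

0.919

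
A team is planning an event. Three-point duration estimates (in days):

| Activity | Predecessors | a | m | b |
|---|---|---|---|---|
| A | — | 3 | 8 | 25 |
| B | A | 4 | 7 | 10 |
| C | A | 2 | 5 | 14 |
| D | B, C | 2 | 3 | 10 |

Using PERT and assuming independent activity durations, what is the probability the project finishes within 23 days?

0.690

te_A = (3 + 4·8 + 25)/6 = 60/6 = 10; σ²_A = ((25−3)/6)² = 13.444
te_B = (4 + 4·7 + 10)/6 = 42/6 = 7; σ²_B = ((10−4)/6)² = 1.000
te_C = (2 + 4·5 + 14)/6 = 36/6 = 6; σ²_C = ((14−2)/6)² = 4.000
te_D = (2 + 4·3 + 10)/6 = 24/6 = 4; σ²_D = ((10−2)/6)² = 1.778

Forward pass:
ES_A = 0; EF_A = 10
ES_B = 10; EF_B = 10+7 = 17
ES_C = 10; EF_C = 10+6 = 16
ES_D = max(EF_B=17, EF_C=16) = 17; EF_D = 17+4 = 21
Expected project duration μ = 21 days. Critical path: A → B → D.

Variance along critical path = 13.444 + 1.000 + 1.778 = 16.222; σ = √16.222 = 4.028 days.
Z = (23 − 21) / 4.028 = 0.497
P(T ≤ 23) = Φ(0.497) ≈ 0.690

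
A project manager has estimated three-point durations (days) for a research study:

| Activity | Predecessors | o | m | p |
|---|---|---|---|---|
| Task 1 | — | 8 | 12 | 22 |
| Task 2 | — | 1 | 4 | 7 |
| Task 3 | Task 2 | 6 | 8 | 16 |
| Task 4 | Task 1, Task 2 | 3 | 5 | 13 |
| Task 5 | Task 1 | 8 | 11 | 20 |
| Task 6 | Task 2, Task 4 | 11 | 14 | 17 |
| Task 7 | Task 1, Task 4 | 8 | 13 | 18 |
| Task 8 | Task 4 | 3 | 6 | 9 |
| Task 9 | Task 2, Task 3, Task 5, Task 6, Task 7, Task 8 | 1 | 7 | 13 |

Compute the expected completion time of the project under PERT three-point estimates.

te_Task 1 = (8 + 4·12 + 22)/6 = 78/6 = 13
te_Task 2 = (1 + 4·4 + 7)/6 = 24/6 = 4
te_Task 3 = (6 + 4·8 + 16)/6 = 54/6 = 9
te_Task 4 = (3 + 4·5 + 13)/6 = 36/6 = 6
te_Task 5 = (8 + 4·11 + 20)/6 = 72/6 = 12
te_Task 6 = (11 + 4·14 + 17)/6 = 84/6 = 14
te_Task 7 = (8 + 4·13 + 18)/6 = 78/6 = 13
te_Task 8 = (3 + 4·6 + 9)/6 = 36/6 = 6
te_Task 9 = (1 + 4·7 + 13)/6 = 42/6 = 7

Forward pass:
ES_Task 1 = 0; EF_Task 1 = 13
ES_Task 2 = 0; EF_Task 2 = 4
ES_Task 3 = 4; EF_Task 3 = 4+9 = 13
ES_Task 4 = max(EF_Task 1=13, EF_Task 2=4) = 13; EF_Task 4 = 13+6 = 19
ES_Task 5 = 13; EF_Task 5 = 13+12 = 25
ES_Task 6 = max(EF_Task 2=4, EF_Task 4=19) = 19; EF_Task 6 = 19+14 = 33
ES_Task 7 = max(EF_Task 1=13, EF_Task 4=19) = 19; EF_Task 7 = 19+13 = 32
ES_Task 8 = 19; EF_Task 8 = 19+6 = 25
ES_Task 9 = max(EF_Task 2=4, EF_Task 3=13, EF_Task 5=25, EF_Task 6=33, EF_Task 7=32, EF_Task 8=25) = 33; EF_Task 9 = 33+7 = 40
Expected project duration μ = 40 days. Critical path: Task 1 → Task 4 → Task 6 → Task 9.

40 days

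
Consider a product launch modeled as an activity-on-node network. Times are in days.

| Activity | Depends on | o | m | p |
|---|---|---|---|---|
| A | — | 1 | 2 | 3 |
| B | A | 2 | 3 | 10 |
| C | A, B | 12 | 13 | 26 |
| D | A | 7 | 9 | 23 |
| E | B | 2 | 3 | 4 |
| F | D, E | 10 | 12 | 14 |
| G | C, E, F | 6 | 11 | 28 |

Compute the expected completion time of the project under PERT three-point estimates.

te_A = (1 + 4·2 + 3)/6 = 12/6 = 2
te_B = (2 + 4·3 + 10)/6 = 24/6 = 4
te_C = (12 + 4·13 + 26)/6 = 90/6 = 15
te_D = (7 + 4·9 + 23)/6 = 66/6 = 11
te_E = (2 + 4·3 + 4)/6 = 18/6 = 3
te_F = (10 + 4·12 + 14)/6 = 72/6 = 12
te_G = (6 + 4·11 + 28)/6 = 78/6 = 13

Forward pass:
ES_A = 0; EF_A = 2
ES_B = 2; EF_B = 2+4 = 6
ES_C = max(EF_A=2, EF_B=6) = 6; EF_C = 6+15 = 21
ES_D = 2; EF_D = 2+11 = 13
ES_E = 6; EF_E = 6+3 = 9
ES_F = max(EF_D=13, EF_E=9) = 13; EF_F = 13+12 = 25
ES_G = max(EF_C=21, EF_E=9, EF_F=25) = 25; EF_G = 25+13 = 38
Expected project duration μ = 38 days. Critical path: A → D → F → G.

38 days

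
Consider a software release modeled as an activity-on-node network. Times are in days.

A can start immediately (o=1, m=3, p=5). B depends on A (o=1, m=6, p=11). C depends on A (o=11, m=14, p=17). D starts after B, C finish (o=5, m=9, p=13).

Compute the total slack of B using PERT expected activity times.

te_A = (1 + 4·3 + 5)/6 = 18/6 = 3
te_B = (1 + 4·6 + 11)/6 = 36/6 = 6
te_C = (11 + 4·14 + 17)/6 = 84/6 = 14
te_D = (5 + 4·9 + 13)/6 = 54/6 = 9

Forward pass:
ES_A = 0; EF_A = 3
ES_B = 3; EF_B = 3+6 = 9
ES_C = 3; EF_C = 3+14 = 17
ES_D = max(EF_B=9, EF_C=17) = 17; EF_D = 17+9 = 26
Expected project duration μ = 26 days. Critical path: A → C → D.

Backward pass:
LF_D = 26; LS_D = 26−9 = 17
LF_C = LS_D = 17; LS_C = 17−14 = 3
LF_B = LS_D = 17; LS_B = 17−6 = 11
LF_A = min(LS_B=11, LS_C=3) = 3; LS_A = 3−3 = 0
Slack_B = LS_B − ES_B = 11 − 3 = 8

8 days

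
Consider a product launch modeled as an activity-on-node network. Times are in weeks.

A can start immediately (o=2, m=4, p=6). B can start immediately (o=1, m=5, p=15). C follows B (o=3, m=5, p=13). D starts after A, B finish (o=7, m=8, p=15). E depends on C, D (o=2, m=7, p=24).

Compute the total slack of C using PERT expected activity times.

3 weeks

te_A = (2 + 4·4 + 6)/6 = 24/6 = 4
te_B = (1 + 4·5 + 15)/6 = 36/6 = 6
te_C = (3 + 4·5 + 13)/6 = 36/6 = 6
te_D = (7 + 4·8 + 15)/6 = 54/6 = 9
te_E = (2 + 4·7 + 24)/6 = 54/6 = 9

Forward pass:
ES_A = 0; EF_A = 4
ES_B = 0; EF_B = 6
ES_C = 6; EF_C = 6+6 = 12
ES_D = max(EF_A=4, EF_B=6) = 6; EF_D = 6+9 = 15
ES_E = max(EF_C=12, EF_D=15) = 15; EF_E = 15+9 = 24
Expected project duration μ = 24 weeks. Critical path: B → D → E.

Backward pass:
LF_E = 24; LS_E = 24−9 = 15
LF_D = LS_E = 15; LS_D = 15−9 = 6
LF_C = LS_E = 15; LS_C = 15−6 = 9
LF_B = min(LS_C=9, LS_D=6) = 6; LS_B = 6−6 = 0
LF_A = LS_D = 6; LS_A = 6−4 = 2
Slack_C = LS_C − ES_C = 9 − 6 = 3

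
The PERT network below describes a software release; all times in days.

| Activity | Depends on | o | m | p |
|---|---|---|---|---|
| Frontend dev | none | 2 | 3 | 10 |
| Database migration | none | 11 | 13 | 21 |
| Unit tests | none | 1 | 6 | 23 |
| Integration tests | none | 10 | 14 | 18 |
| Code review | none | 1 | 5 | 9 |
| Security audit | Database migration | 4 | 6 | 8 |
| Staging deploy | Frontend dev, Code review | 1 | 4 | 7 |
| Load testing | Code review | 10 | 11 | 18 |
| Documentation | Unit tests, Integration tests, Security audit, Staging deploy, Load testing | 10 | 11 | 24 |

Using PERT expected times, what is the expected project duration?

te_Frontend dev = (2 + 4·3 + 10)/6 = 24/6 = 4
te_Database migration = (11 + 4·13 + 21)/6 = 84/6 = 14
te_Unit tests = (1 + 4·6 + 23)/6 = 48/6 = 8
te_Integration tests = (10 + 4·14 + 18)/6 = 84/6 = 14
te_Code review = (1 + 4·5 + 9)/6 = 30/6 = 5
te_Security audit = (4 + 4·6 + 8)/6 = 36/6 = 6
te_Staging deploy = (1 + 4·4 + 7)/6 = 24/6 = 4
te_Load testing = (10 + 4·11 + 18)/6 = 72/6 = 12
te_Documentation = (10 + 4·11 + 24)/6 = 78/6 = 13

Forward pass:
ES_Frontend dev = 0; EF_Frontend dev = 4
ES_Database migration = 0; EF_Database migration = 14
ES_Unit tests = 0; EF_Unit tests = 8
ES_Integration tests = 0; EF_Integration tests = 14
ES_Code review = 0; EF_Code review = 5
ES_Security audit = 14; EF_Security audit = 14+6 = 20
ES_Staging deploy = max(EF_Frontend dev=4, EF_Code review=5) = 5; EF_Staging deploy = 5+4 = 9
ES_Load testing = 5; EF_Load testing = 5+12 = 17
ES_Documentation = max(EF_Unit tests=8, EF_Integration tests=14, EF_Security audit=20, EF_Staging deploy=9, EF_Load testing=17) = 20; EF_Documentation = 20+13 = 33
Expected project duration μ = 33 days. Critical path: Database migration → Security audit → Documentation.

33 days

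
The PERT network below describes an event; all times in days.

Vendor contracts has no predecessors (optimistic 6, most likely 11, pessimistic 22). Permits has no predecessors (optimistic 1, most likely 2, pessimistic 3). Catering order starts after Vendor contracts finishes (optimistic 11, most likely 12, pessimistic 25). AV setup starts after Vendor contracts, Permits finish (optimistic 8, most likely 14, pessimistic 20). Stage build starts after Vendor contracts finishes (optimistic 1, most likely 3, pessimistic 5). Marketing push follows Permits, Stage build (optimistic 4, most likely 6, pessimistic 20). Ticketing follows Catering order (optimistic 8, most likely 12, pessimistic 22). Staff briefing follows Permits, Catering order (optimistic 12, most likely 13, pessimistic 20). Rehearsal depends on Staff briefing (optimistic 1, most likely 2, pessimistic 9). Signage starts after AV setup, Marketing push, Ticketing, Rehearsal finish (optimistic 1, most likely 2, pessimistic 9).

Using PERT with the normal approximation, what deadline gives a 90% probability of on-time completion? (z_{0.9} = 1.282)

te_Vendor contracts = (6 + 4·11 + 22)/6 = 72/6 = 12; σ²_Vendor contracts = ((22−6)/6)² = 7.111
te_Permits = (1 + 4·2 + 3)/6 = 12/6 = 2; σ²_Permits = ((3−1)/6)² = 0.111
te_Catering order = (11 + 4·12 + 25)/6 = 84/6 = 14; σ²_Catering order = ((25−11)/6)² = 5.444
te_AV setup = (8 + 4·14 + 20)/6 = 84/6 = 14; σ²_AV setup = ((20−8)/6)² = 4.000
te_Stage build = (1 + 4·3 + 5)/6 = 18/6 = 3; σ²_Stage build = ((5−1)/6)² = 0.444
te_Marketing push = (4 + 4·6 + 20)/6 = 48/6 = 8; σ²_Marketing push = ((20−4)/6)² = 7.111
te_Ticketing = (8 + 4·12 + 22)/6 = 78/6 = 13; σ²_Ticketing = ((22−8)/6)² = 5.444
te_Staff briefing = (12 + 4·13 + 20)/6 = 84/6 = 14; σ²_Staff briefing = ((20−12)/6)² = 1.778
te_Rehearsal = (1 + 4·2 + 9)/6 = 18/6 = 3; σ²_Rehearsal = ((9−1)/6)² = 1.778
te_Signage = (1 + 4·2 + 9)/6 = 18/6 = 3; σ²_Signage = ((9−1)/6)² = 1.778

Forward pass:
ES_Vendor contracts = 0; EF_Vendor contracts = 12
ES_Permits = 0; EF_Permits = 2
ES_Catering order = 12; EF_Catering order = 12+14 = 26
ES_AV setup = max(EF_Vendor contracts=12, EF_Permits=2) = 12; EF_AV setup = 12+14 = 26
ES_Stage build = 12; EF_Stage build = 12+3 = 15
ES_Marketing push = max(EF_Permits=2, EF_Stage build=15) = 15; EF_Marketing push = 15+8 = 23
ES_Ticketing = 26; EF_Ticketing = 26+13 = 39
ES_Staff briefing = max(EF_Permits=2, EF_Catering order=26) = 26; EF_Staff briefing = 26+14 = 40
ES_Rehearsal = 40; EF_Rehearsal = 40+3 = 43
ES_Signage = max(EF_AV setup=26, EF_Marketing push=23, EF_Ticketing=39, EF_Rehearsal=43) = 43; EF_Signage = 43+3 = 46
Expected project duration μ = 46 days. Critical path: Vendor contracts → Catering order → Staff briefing → Rehearsal → Signage.

Variance along critical path = 7.111 + 5.444 + 1.778 + 1.778 + 1.778 = 17.889; σ = 4.230 days.
D = μ + z·σ = 46 + 1.282·4.230 = 51.4 days

51.4 days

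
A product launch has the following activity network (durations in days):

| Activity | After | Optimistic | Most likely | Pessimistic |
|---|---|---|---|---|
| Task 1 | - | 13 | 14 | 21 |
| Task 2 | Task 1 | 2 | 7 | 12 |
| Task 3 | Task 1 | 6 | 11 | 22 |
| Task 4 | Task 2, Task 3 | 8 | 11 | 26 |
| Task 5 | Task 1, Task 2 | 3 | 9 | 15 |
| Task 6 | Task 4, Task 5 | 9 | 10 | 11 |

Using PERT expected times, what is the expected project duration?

te_Task 1 = (13 + 4·14 + 21)/6 = 90/6 = 15
te_Task 2 = (2 + 4·7 + 12)/6 = 42/6 = 7
te_Task 3 = (6 + 4·11 + 22)/6 = 72/6 = 12
te_Task 4 = (8 + 4·11 + 26)/6 = 78/6 = 13
te_Task 5 = (3 + 4·9 + 15)/6 = 54/6 = 9
te_Task 6 = (9 + 4·10 + 11)/6 = 60/6 = 10

Forward pass:
ES_Task 1 = 0; EF_Task 1 = 15
ES_Task 2 = 15; EF_Task 2 = 15+7 = 22
ES_Task 3 = 15; EF_Task 3 = 15+12 = 27
ES_Task 4 = max(EF_Task 2=22, EF_Task 3=27) = 27; EF_Task 4 = 27+13 = 40
ES_Task 5 = max(EF_Task 1=15, EF_Task 2=22) = 22; EF_Task 5 = 22+9 = 31
ES_Task 6 = max(EF_Task 4=40, EF_Task 5=31) = 40; EF_Task 6 = 40+10 = 50
Expected project duration μ = 50 days. Critical path: Task 1 → Task 3 → Task 4 → Task 6.

50 days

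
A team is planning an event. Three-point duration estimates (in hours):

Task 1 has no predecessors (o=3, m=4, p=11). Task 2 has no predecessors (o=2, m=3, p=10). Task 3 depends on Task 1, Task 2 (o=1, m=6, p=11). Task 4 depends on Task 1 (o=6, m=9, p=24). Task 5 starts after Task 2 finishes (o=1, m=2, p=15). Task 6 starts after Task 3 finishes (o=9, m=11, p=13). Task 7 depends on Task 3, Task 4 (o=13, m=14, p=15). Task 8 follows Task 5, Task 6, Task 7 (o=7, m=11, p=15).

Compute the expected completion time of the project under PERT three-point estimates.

te_Task 1 = (3 + 4·4 + 11)/6 = 30/6 = 5
te_Task 2 = (2 + 4·3 + 10)/6 = 24/6 = 4
te_Task 3 = (1 + 4·6 + 11)/6 = 36/6 = 6
te_Task 4 = (6 + 4·9 + 24)/6 = 66/6 = 11
te_Task 5 = (1 + 4·2 + 15)/6 = 24/6 = 4
te_Task 6 = (9 + 4·11 + 13)/6 = 66/6 = 11
te_Task 7 = (13 + 4·14 + 15)/6 = 84/6 = 14
te_Task 8 = (7 + 4·11 + 15)/6 = 66/6 = 11

Forward pass:
ES_Task 1 = 0; EF_Task 1 = 5
ES_Task 2 = 0; EF_Task 2 = 4
ES_Task 3 = max(EF_Task 1=5, EF_Task 2=4) = 5; EF_Task 3 = 5+6 = 11
ES_Task 4 = 5; EF_Task 4 = 5+11 = 16
ES_Task 5 = 4; EF_Task 5 = 4+4 = 8
ES_Task 6 = 11; EF_Task 6 = 11+11 = 22
ES_Task 7 = max(EF_Task 3=11, EF_Task 4=16) = 16; EF_Task 7 = 16+14 = 30
ES_Task 8 = max(EF_Task 5=8, EF_Task 6=22, EF_Task 7=30) = 30; EF_Task 8 = 30+11 = 41
Expected project duration μ = 41 hours. Critical path: Task 1 → Task 4 → Task 7 → Task 8.

41 hours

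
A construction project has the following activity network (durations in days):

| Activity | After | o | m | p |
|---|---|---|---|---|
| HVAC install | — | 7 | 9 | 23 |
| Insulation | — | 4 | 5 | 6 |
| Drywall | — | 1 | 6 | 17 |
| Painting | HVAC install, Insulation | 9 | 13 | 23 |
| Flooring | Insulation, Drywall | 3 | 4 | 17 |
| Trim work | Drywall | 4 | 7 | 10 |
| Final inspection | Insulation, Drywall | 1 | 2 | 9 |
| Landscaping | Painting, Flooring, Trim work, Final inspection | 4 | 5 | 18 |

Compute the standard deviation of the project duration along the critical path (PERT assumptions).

te_HVAC install = (7 + 4·9 + 23)/6 = 66/6 = 11; σ²_HVAC install = ((23−7)/6)² = 7.111
te_Insulation = (4 + 4·5 + 6)/6 = 30/6 = 5; σ²_Insulation = ((6−4)/6)² = 0.111
te_Drywall = (1 + 4·6 + 17)/6 = 42/6 = 7; σ²_Drywall = ((17−1)/6)² = 7.111
te_Painting = (9 + 4·13 + 23)/6 = 84/6 = 14; σ²_Painting = ((23−9)/6)² = 5.444
te_Flooring = (3 + 4·4 + 17)/6 = 36/6 = 6; σ²_Flooring = ((17−3)/6)² = 5.444
te_Trim work = (4 + 4·7 + 10)/6 = 42/6 = 7; σ²_Trim work = ((10−4)/6)² = 1.000
te_Final inspection = (1 + 4·2 + 9)/6 = 18/6 = 3; σ²_Final inspection = ((9−1)/6)² = 1.778
te_Landscaping = (4 + 4·5 + 18)/6 = 42/6 = 7; σ²_Landscaping = ((18−4)/6)² = 5.444

Forward pass:
ES_HVAC install = 0; EF_HVAC install = 11
ES_Insulation = 0; EF_Insulation = 5
ES_Drywall = 0; EF_Drywall = 7
ES_Painting = max(EF_HVAC install=11, EF_Insulation=5) = 11; EF_Painting = 11+14 = 25
ES_Flooring = max(EF_Insulation=5, EF_Drywall=7) = 7; EF_Flooring = 7+6 = 13
ES_Trim work = 7; EF_Trim work = 7+7 = 14
ES_Final inspection = max(EF_Insulation=5, EF_Drywall=7) = 7; EF_Final inspection = 7+3 = 10
ES_Landscaping = max(EF_Painting=25, EF_Flooring=13, EF_Trim work=14, EF_Final inspection=10) = 25; EF_Landscaping = 25+7 = 32
Expected project duration μ = 32 days. Critical path: HVAC install → Painting → Landscaping.

Variance along critical path = 7.111 + 5.444 + 5.444 = 18.000
σ = √18.000 = 4.243 days

4.24 days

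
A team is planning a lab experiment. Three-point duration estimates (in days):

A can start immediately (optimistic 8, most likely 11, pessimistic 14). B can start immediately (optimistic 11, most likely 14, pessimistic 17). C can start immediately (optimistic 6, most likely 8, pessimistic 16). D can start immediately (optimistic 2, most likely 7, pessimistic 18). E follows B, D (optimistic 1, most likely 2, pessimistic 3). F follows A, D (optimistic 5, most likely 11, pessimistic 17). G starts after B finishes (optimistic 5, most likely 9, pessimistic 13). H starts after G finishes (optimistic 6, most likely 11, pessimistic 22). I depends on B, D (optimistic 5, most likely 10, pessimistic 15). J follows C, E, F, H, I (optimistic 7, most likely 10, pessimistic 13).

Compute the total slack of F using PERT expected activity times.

te_A = (8 + 4·11 + 14)/6 = 66/6 = 11
te_B = (11 + 4·14 + 17)/6 = 84/6 = 14
te_C = (6 + 4·8 + 16)/6 = 54/6 = 9
te_D = (2 + 4·7 + 18)/6 = 48/6 = 8
te_E = (1 + 4·2 + 3)/6 = 12/6 = 2
te_F = (5 + 4·11 + 17)/6 = 66/6 = 11
te_G = (5 + 4·9 + 13)/6 = 54/6 = 9
te_H = (6 + 4·11 + 22)/6 = 72/6 = 12
te_I = (5 + 4·10 + 15)/6 = 60/6 = 10
te_J = (7 + 4·10 + 13)/6 = 60/6 = 10

Forward pass:
ES_A = 0; EF_A = 11
ES_B = 0; EF_B = 14
ES_C = 0; EF_C = 9
ES_D = 0; EF_D = 8
ES_E = max(EF_B=14, EF_D=8) = 14; EF_E = 14+2 = 16
ES_F = max(EF_A=11, EF_D=8) = 11; EF_F = 11+11 = 22
ES_G = 14; EF_G = 14+9 = 23
ES_H = 23; EF_H = 23+12 = 35
ES_I = max(EF_B=14, EF_D=8) = 14; EF_I = 14+10 = 24
ES_J = max(EF_C=9, EF_E=16, EF_F=22, EF_H=35, EF_I=24) = 35; EF_J = 35+10 = 45
Expected project duration μ = 45 days. Critical path: B → G → H → J.

Backward pass:
LF_J = 45; LS_J = 45−10 = 35
LF_I = LS_J = 35; LS_I = 35−10 = 25
LF_H = LS_J = 35; LS_H = 35−12 = 23
LF_G = LS_H = 23; LS_G = 23−9 = 14
LF_F = LS_J = 35; LS_F = 35−11 = 24
LF_E = LS_J = 35; LS_E = 35−2 = 33
LF_D = min(LS_E=33, LS_F=24, LS_I=25) = 24; LS_D = 24−8 = 16
LF_C = LS_J = 35; LS_C = 35−9 = 26
LF_B = min(LS_E=33, LS_G=14, LS_I=25) = 14; LS_B = 14−14 = 0
LF_A = LS_F = 24; LS_A = 24−11 = 13
Slack_F = LS_F − ES_F = 24 − 11 = 13

13 days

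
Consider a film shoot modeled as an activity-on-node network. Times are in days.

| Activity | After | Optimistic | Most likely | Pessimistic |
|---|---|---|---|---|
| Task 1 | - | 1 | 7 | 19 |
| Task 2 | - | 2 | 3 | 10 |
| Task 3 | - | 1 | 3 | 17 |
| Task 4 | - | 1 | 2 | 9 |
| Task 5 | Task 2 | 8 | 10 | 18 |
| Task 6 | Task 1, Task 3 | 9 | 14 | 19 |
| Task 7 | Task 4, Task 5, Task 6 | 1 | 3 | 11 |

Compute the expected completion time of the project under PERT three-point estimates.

te_Task 1 = (1 + 4·7 + 19)/6 = 48/6 = 8
te_Task 2 = (2 + 4·3 + 10)/6 = 24/6 = 4
te_Task 3 = (1 + 4·3 + 17)/6 = 30/6 = 5
te_Task 4 = (1 + 4·2 + 9)/6 = 18/6 = 3
te_Task 5 = (8 + 4·10 + 18)/6 = 66/6 = 11
te_Task 6 = (9 + 4·14 + 19)/6 = 84/6 = 14
te_Task 7 = (1 + 4·3 + 11)/6 = 24/6 = 4

Forward pass:
ES_Task 1 = 0; EF_Task 1 = 8
ES_Task 2 = 0; EF_Task 2 = 4
ES_Task 3 = 0; EF_Task 3 = 5
ES_Task 4 = 0; EF_Task 4 = 3
ES_Task 5 = 4; EF_Task 5 = 4+11 = 15
ES_Task 6 = max(EF_Task 1=8, EF_Task 3=5) = 8; EF_Task 6 = 8+14 = 22
ES_Task 7 = max(EF_Task 4=3, EF_Task 5=15, EF_Task 6=22) = 22; EF_Task 7 = 22+4 = 26
Expected project duration μ = 26 days. Critical path: Task 1 → Task 6 → Task 7.

26 days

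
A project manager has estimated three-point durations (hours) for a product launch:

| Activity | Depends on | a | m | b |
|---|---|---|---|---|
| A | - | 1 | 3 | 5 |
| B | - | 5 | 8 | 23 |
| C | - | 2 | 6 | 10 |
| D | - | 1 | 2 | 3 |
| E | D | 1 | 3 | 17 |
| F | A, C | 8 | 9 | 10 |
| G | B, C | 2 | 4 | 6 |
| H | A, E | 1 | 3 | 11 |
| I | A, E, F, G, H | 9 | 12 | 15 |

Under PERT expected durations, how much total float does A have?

te_A = (1 + 4·3 + 5)/6 = 18/6 = 3
te_B = (5 + 4·8 + 23)/6 = 60/6 = 10
te_C = (2 + 4·6 + 10)/6 = 36/6 = 6
te_D = (1 + 4·2 + 3)/6 = 12/6 = 2
te_E = (1 + 4·3 + 17)/6 = 30/6 = 5
te_F = (8 + 4·9 + 10)/6 = 54/6 = 9
te_G = (2 + 4·4 + 6)/6 = 24/6 = 4
te_H = (1 + 4·3 + 11)/6 = 24/6 = 4
te_I = (9 + 4·12 + 15)/6 = 72/6 = 12

Forward pass:
ES_A = 0; EF_A = 3
ES_B = 0; EF_B = 10
ES_C = 0; EF_C = 6
ES_D = 0; EF_D = 2
ES_E = 2; EF_E = 2+5 = 7
ES_F = max(EF_A=3, EF_C=6) = 6; EF_F = 6+9 = 15
ES_G = max(EF_B=10, EF_C=6) = 10; EF_G = 10+4 = 14
ES_H = max(EF_A=3, EF_E=7) = 7; EF_H = 7+4 = 11
ES_I = max(EF_A=3, EF_E=7, EF_F=15, EF_G=14, EF_H=11) = 15; EF_I = 15+12 = 27
Expected project duration μ = 27 hours. Critical path: C → F → I.

Backward pass:
LF_I = 27; LS_I = 27−12 = 15
LF_H = LS_I = 15; LS_H = 15−4 = 11
LF_G = LS_I = 15; LS_G = 15−4 = 11
LF_F = LS_I = 15; LS_F = 15−9 = 6
LF_E = min(LS_H=11, LS_I=15) = 11; LS_E = 11−5 = 6
LF_D = LS_E = 6; LS_D = 6−2 = 4
LF_C = min(LS_F=6, LS_G=11) = 6; LS_C = 6−6 = 0
LF_B = LS_G = 11; LS_B = 11−10 = 1
LF_A = min(LS_F=6, LS_H=11, LS_I=15) = 6; LS_A = 6−3 = 3
Slack_A = LS_A − ES_A = 3 − 0 = 3

3 hours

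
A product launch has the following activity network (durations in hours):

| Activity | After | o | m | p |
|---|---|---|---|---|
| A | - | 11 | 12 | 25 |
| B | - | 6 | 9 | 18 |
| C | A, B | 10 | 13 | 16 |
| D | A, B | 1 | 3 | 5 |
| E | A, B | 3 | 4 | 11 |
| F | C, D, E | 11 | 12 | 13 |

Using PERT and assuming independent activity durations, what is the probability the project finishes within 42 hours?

te_A = (11 + 4·12 + 25)/6 = 84/6 = 14; σ²_A = ((25−11)/6)² = 5.444
te_B = (6 + 4·9 + 18)/6 = 60/6 = 10; σ²_B = ((18−6)/6)² = 4.000
te_C = (10 + 4·13 + 16)/6 = 78/6 = 13; σ²_C = ((16−10)/6)² = 1.000
te_D = (1 + 4·3 + 5)/6 = 18/6 = 3; σ²_D = ((5−1)/6)² = 0.444
te_E = (3 + 4·4 + 11)/6 = 30/6 = 5; σ²_E = ((11−3)/6)² = 1.778
te_F = (11 + 4·12 + 13)/6 = 72/6 = 12; σ²_F = ((13−11)/6)² = 0.111

Forward pass:
ES_A = 0; EF_A = 14
ES_B = 0; EF_B = 10
ES_C = max(EF_A=14, EF_B=10) = 14; EF_C = 14+13 = 27
ES_D = max(EF_A=14, EF_B=10) = 14; EF_D = 14+3 = 17
ES_E = max(EF_A=14, EF_B=10) = 14; EF_E = 14+5 = 19
ES_F = max(EF_C=27, EF_D=17, EF_E=19) = 27; EF_F = 27+12 = 39
Expected project duration μ = 39 hours. Critical path: A → C → F.

Variance along critical path = 5.444 + 1.000 + 0.111 = 6.556; σ = √6.556 = 2.560 hours.
Z = (42 − 39) / 2.560 = 1.172
P(T ≤ 42) = Φ(1.172) ≈ 0.879

0.879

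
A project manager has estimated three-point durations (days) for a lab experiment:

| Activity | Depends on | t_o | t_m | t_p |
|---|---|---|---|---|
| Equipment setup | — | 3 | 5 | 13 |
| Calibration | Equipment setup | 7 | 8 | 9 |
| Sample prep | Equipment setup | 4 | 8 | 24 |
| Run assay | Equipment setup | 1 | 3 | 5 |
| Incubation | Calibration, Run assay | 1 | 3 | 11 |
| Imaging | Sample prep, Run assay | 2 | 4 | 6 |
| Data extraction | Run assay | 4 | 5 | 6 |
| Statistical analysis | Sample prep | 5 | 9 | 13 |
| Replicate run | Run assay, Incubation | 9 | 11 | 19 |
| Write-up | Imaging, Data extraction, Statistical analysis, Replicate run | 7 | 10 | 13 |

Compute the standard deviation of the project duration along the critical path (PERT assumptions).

te_Equipment setup = (3 + 4·5 + 13)/6 = 36/6 = 6; σ²_Equipment setup = ((13−3)/6)² = 2.778
te_Calibration = (7 + 4·8 + 9)/6 = 48/6 = 8; σ²_Calibration = ((9−7)/6)² = 0.111
te_Sample prep = (4 + 4·8 + 24)/6 = 60/6 = 10; σ²_Sample prep = ((24−4)/6)² = 11.111
te_Run assay = (1 + 4·3 + 5)/6 = 18/6 = 3; σ²_Run assay = ((5−1)/6)² = 0.444
te_Incubation = (1 + 4·3 + 11)/6 = 24/6 = 4; σ²_Incubation = ((11−1)/6)² = 2.778
te_Imaging = (2 + 4·4 + 6)/6 = 24/6 = 4; σ²_Imaging = ((6−2)/6)² = 0.444
te_Data extraction = (4 + 4·5 + 6)/6 = 30/6 = 5; σ²_Data extraction = ((6−4)/6)² = 0.111
te_Statistical analysis = (5 + 4·9 + 13)/6 = 54/6 = 9; σ²_Statistical analysis = ((13−5)/6)² = 1.778
te_Replicate run = (9 + 4·11 + 19)/6 = 72/6 = 12; σ²_Replicate run = ((19−9)/6)² = 2.778
te_Write-up = (7 + 4·10 + 13)/6 = 60/6 = 10; σ²_Write-up = ((13−7)/6)² = 1.000

Forward pass:
ES_Equipment setup = 0; EF_Equipment setup = 6
ES_Calibration = 6; EF_Calibration = 6+8 = 14
ES_Sample prep = 6; EF_Sample prep = 6+10 = 16
ES_Run assay = 6; EF_Run assay = 6+3 = 9
ES_Incubation = max(EF_Calibration=14, EF_Run assay=9) = 14; EF_Incubation = 14+4 = 18
ES_Imaging = max(EF_Sample prep=16, EF_Run assay=9) = 16; EF_Imaging = 16+4 = 20
ES_Data extraction = 9; EF_Data extraction = 9+5 = 14
ES_Statistical analysis = 16; EF_Statistical analysis = 16+9 = 25
ES_Replicate run = max(EF_Run assay=9, EF_Incubation=18) = 18; EF_Replicate run = 18+12 = 30
ES_Write-up = max(EF_Imaging=20, EF_Data extraction=14, EF_Statistical analysis=25, EF_Replicate run=30) = 30; EF_Write-up = 30+10 = 40
Expected project duration μ = 40 days. Critical path: Equipment setup → Calibration → Incubation → Replicate run → Write-up.

Variance along critical path = 2.778 + 0.111 + 2.778 + 2.778 + 1.000 = 9.444
σ = √9.444 = 3.073 days

3.07 days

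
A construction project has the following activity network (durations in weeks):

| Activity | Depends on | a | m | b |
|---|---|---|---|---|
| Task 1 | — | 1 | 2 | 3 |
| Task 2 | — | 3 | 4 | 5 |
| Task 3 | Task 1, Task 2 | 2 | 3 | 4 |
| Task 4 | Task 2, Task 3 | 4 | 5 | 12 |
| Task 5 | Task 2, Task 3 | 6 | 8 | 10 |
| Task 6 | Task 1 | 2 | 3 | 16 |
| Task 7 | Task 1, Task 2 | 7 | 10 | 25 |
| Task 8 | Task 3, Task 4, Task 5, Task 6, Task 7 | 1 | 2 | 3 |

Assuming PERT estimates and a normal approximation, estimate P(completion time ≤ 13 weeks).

0.050

te_Task 1 = (1 + 4·2 + 3)/6 = 12/6 = 2; σ²_Task 1 = ((3−1)/6)² = 0.111
te_Task 2 = (3 + 4·4 + 5)/6 = 24/6 = 4; σ²_Task 2 = ((5−3)/6)² = 0.111
te_Task 3 = (2 + 4·3 + 4)/6 = 18/6 = 3; σ²_Task 3 = ((4−2)/6)² = 0.111
te_Task 4 = (4 + 4·5 + 12)/6 = 36/6 = 6; σ²_Task 4 = ((12−4)/6)² = 1.778
te_Task 5 = (6 + 4·8 + 10)/6 = 48/6 = 8; σ²_Task 5 = ((10−6)/6)² = 0.444
te_Task 6 = (2 + 4·3 + 16)/6 = 30/6 = 5; σ²_Task 6 = ((16−2)/6)² = 5.444
te_Task 7 = (7 + 4·10 + 25)/6 = 72/6 = 12; σ²_Task 7 = ((25−7)/6)² = 9.000
te_Task 8 = (1 + 4·2 + 3)/6 = 12/6 = 2; σ²_Task 8 = ((3−1)/6)² = 0.111

Forward pass:
ES_Task 1 = 0; EF_Task 1 = 2
ES_Task 2 = 0; EF_Task 2 = 4
ES_Task 3 = max(EF_Task 1=2, EF_Task 2=4) = 4; EF_Task 3 = 4+3 = 7
ES_Task 4 = max(EF_Task 2=4, EF_Task 3=7) = 7; EF_Task 4 = 7+6 = 13
ES_Task 5 = max(EF_Task 2=4, EF_Task 3=7) = 7; EF_Task 5 = 7+8 = 15
ES_Task 6 = 2; EF_Task 6 = 2+5 = 7
ES_Task 7 = max(EF_Task 1=2, EF_Task 2=4) = 4; EF_Task 7 = 4+12 = 16
ES_Task 8 = max(EF_Task 3=7, EF_Task 4=13, EF_Task 5=15, EF_Task 6=7, EF_Task 7=16) = 16; EF_Task 8 = 16+2 = 18
Expected project duration μ = 18 weeks. Critical path: Task 2 → Task 7 → Task 8.

Variance along critical path = 0.111 + 9.000 + 0.111 = 9.222; σ = √9.222 = 3.037 weeks.
Z = (13 − 18) / 3.037 = -1.646
P(T ≤ 13) = Φ(-1.646) ≈ 0.050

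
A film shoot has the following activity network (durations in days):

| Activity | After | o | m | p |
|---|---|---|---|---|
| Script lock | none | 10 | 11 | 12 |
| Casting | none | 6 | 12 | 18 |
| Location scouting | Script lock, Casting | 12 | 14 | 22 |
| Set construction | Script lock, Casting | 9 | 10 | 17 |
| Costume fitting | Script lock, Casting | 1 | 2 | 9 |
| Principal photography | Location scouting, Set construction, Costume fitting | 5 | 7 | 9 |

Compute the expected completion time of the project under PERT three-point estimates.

te_Script lock = (10 + 4·11 + 12)/6 = 66/6 = 11
te_Casting = (6 + 4·12 + 18)/6 = 72/6 = 12
te_Location scouting = (12 + 4·14 + 22)/6 = 90/6 = 15
te_Set construction = (9 + 4·10 + 17)/6 = 66/6 = 11
te_Costume fitting = (1 + 4·2 + 9)/6 = 18/6 = 3
te_Principal photography = (5 + 4·7 + 9)/6 = 42/6 = 7

Forward pass:
ES_Script lock = 0; EF_Script lock = 11
ES_Casting = 0; EF_Casting = 12
ES_Location scouting = max(EF_Script lock=11, EF_Casting=12) = 12; EF_Location scouting = 12+15 = 27
ES_Set construction = max(EF_Script lock=11, EF_Casting=12) = 12; EF_Set construction = 12+11 = 23
ES_Costume fitting = max(EF_Script lock=11, EF_Casting=12) = 12; EF_Costume fitting = 12+3 = 15
ES_Principal photography = max(EF_Location scouting=27, EF_Set construction=23, EF_Costume fitting=15) = 27; EF_Principal photography = 27+7 = 34
Expected project duration μ = 34 days. Critical path: Casting → Location scouting → Principal photography.

34 days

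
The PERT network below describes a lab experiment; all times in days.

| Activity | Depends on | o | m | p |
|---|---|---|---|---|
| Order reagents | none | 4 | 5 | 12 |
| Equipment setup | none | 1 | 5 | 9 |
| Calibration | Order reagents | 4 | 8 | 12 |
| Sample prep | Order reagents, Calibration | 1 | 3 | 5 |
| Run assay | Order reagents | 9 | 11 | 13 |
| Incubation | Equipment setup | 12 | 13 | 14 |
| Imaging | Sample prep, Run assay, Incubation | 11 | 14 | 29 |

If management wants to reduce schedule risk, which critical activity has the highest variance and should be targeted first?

te_Order reagents = (4 + 4·5 + 12)/6 = 36/6 = 6; σ²_Order reagents = ((12−4)/6)² = 1.778
te_Equipment setup = (1 + 4·5 + 9)/6 = 30/6 = 5; σ²_Equipment setup = ((9−1)/6)² = 1.778
te_Calibration = (4 + 4·8 + 12)/6 = 48/6 = 8; σ²_Calibration = ((12−4)/6)² = 1.778
te_Sample prep = (1 + 4·3 + 5)/6 = 18/6 = 3; σ²_Sample prep = ((5−1)/6)² = 0.444
te_Run assay = (9 + 4·11 + 13)/6 = 66/6 = 11; σ²_Run assay = ((13−9)/6)² = 0.444
te_Incubation = (12 + 4·13 + 14)/6 = 78/6 = 13; σ²_Incubation = ((14−12)/6)² = 0.111
te_Imaging = (11 + 4·14 + 29)/6 = 96/6 = 16; σ²_Imaging = ((29−11)/6)² = 9.000

Forward pass:
ES_Order reagents = 0; EF_Order reagents = 6
ES_Equipment setup = 0; EF_Equipment setup = 5
ES_Calibration = 6; EF_Calibration = 6+8 = 14
ES_Sample prep = max(EF_Order reagents=6, EF_Calibration=14) = 14; EF_Sample prep = 14+3 = 17
ES_Run assay = 6; EF_Run assay = 6+11 = 17
ES_Incubation = 5; EF_Incubation = 5+13 = 18
ES_Imaging = max(EF_Sample prep=17, EF_Run assay=17, EF_Incubation=18) = 18; EF_Imaging = 18+16 = 34
Expected project duration μ = 34 days. Critical path: Equipment setup → Incubation → Imaging.

Variances on critical path: σ²_Equipment setup=1.778, σ²_Incubation=0.111, σ²_Imaging=9.000.
Largest is σ²_Imaging = 9.000.

Imaging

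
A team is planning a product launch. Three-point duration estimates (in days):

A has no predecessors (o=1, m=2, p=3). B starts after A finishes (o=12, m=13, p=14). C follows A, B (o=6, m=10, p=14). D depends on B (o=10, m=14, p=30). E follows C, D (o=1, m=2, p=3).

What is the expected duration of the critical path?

te_A = (1 + 4·2 + 3)/6 = 12/6 = 2
te_B = (12 + 4·13 + 14)/6 = 78/6 = 13
te_C = (6 + 4·10 + 14)/6 = 60/6 = 10
te_D = (10 + 4·14 + 30)/6 = 96/6 = 16
te_E = (1 + 4·2 + 3)/6 = 12/6 = 2

Forward pass:
ES_A = 0; EF_A = 2
ES_B = 2; EF_B = 2+13 = 15
ES_C = max(EF_A=2, EF_B=15) = 15; EF_C = 15+10 = 25
ES_D = 15; EF_D = 15+16 = 31
ES_E = max(EF_C=25, EF_D=31) = 31; EF_E = 31+2 = 33
Expected project duration μ = 33 days. Critical path: A → B → D → E.

33 days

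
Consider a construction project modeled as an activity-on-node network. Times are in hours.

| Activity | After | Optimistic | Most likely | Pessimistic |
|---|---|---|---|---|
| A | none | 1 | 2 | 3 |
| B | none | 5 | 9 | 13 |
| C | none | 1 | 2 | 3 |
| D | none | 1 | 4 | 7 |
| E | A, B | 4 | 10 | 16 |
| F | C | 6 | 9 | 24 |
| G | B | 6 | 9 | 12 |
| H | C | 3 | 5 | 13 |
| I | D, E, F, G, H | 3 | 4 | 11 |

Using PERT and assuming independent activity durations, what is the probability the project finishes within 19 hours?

0.034

te_A = (1 + 4·2 + 3)/6 = 12/6 = 2; σ²_A = ((3−1)/6)² = 0.111
te_B = (5 + 4·9 + 13)/6 = 54/6 = 9; σ²_B = ((13−5)/6)² = 1.778
te_C = (1 + 4·2 + 3)/6 = 12/6 = 2; σ²_C = ((3−1)/6)² = 0.111
te_D = (1 + 4·4 + 7)/6 = 24/6 = 4; σ²_D = ((7−1)/6)² = 1.000
te_E = (4 + 4·10 + 16)/6 = 60/6 = 10; σ²_E = ((16−4)/6)² = 4.000
te_F = (6 + 4·9 + 24)/6 = 66/6 = 11; σ²_F = ((24−6)/6)² = 9.000
te_G = (6 + 4·9 + 12)/6 = 54/6 = 9; σ²_G = ((12−6)/6)² = 1.000
te_H = (3 + 4·5 + 13)/6 = 36/6 = 6; σ²_H = ((13−3)/6)² = 2.778
te_I = (3 + 4·4 + 11)/6 = 30/6 = 5; σ²_I = ((11−3)/6)² = 1.778

Forward pass:
ES_A = 0; EF_A = 2
ES_B = 0; EF_B = 9
ES_C = 0; EF_C = 2
ES_D = 0; EF_D = 4
ES_E = max(EF_A=2, EF_B=9) = 9; EF_E = 9+10 = 19
ES_F = 2; EF_F = 2+11 = 13
ES_G = 9; EF_G = 9+9 = 18
ES_H = 2; EF_H = 2+6 = 8
ES_I = max(EF_D=4, EF_E=19, EF_F=13, EF_G=18, EF_H=8) = 19; EF_I = 19+5 = 24
Expected project duration μ = 24 hours. Critical path: B → E → I.

Variance along critical path = 1.778 + 4.000 + 1.778 = 7.556; σ = √7.556 = 2.749 hours.
Z = (19 − 24) / 2.749 = -1.819
P(T ≤ 19) = Φ(-1.819) ≈ 0.034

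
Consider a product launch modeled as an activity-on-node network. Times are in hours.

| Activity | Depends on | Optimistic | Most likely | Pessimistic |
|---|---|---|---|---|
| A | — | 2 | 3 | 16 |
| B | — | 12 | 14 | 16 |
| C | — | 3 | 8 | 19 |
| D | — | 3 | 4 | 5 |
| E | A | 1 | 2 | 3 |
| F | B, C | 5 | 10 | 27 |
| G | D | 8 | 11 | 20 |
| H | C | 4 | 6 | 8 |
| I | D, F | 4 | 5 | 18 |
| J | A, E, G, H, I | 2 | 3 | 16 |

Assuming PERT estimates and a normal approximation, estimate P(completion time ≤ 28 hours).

0.022

te_A = (2 + 4·3 + 16)/6 = 30/6 = 5; σ²_A = ((16−2)/6)² = 5.444
te_B = (12 + 4·14 + 16)/6 = 84/6 = 14; σ²_B = ((16−12)/6)² = 0.444
te_C = (3 + 4·8 + 19)/6 = 54/6 = 9; σ²_C = ((19−3)/6)² = 7.111
te_D = (3 + 4·4 + 5)/6 = 24/6 = 4; σ²_D = ((5−3)/6)² = 0.111
te_E = (1 + 4·2 + 3)/6 = 12/6 = 2; σ²_E = ((3−1)/6)² = 0.111
te_F = (5 + 4·10 + 27)/6 = 72/6 = 12; σ²_F = ((27−5)/6)² = 13.444
te_G = (8 + 4·11 + 20)/6 = 72/6 = 12; σ²_G = ((20−8)/6)² = 4.000
te_H = (4 + 4·6 + 8)/6 = 36/6 = 6; σ²_H = ((8−4)/6)² = 0.444
te_I = (4 + 4·5 + 18)/6 = 42/6 = 7; σ²_I = ((18−4)/6)² = 5.444
te_J = (2 + 4·3 + 16)/6 = 30/6 = 5; σ²_J = ((16−2)/6)² = 5.444

Forward pass:
ES_A = 0; EF_A = 5
ES_B = 0; EF_B = 14
ES_C = 0; EF_C = 9
ES_D = 0; EF_D = 4
ES_E = 5; EF_E = 5+2 = 7
ES_F = max(EF_B=14, EF_C=9) = 14; EF_F = 14+12 = 26
ES_G = 4; EF_G = 4+12 = 16
ES_H = 9; EF_H = 9+6 = 15
ES_I = max(EF_D=4, EF_F=26) = 26; EF_I = 26+7 = 33
ES_J = max(EF_A=5, EF_E=7, EF_G=16, EF_H=15, EF_I=33) = 33; EF_J = 33+5 = 38
Expected project duration μ = 38 hours. Critical path: B → F → I → J.

Variance along critical path = 0.444 + 13.444 + 5.444 + 5.444 = 24.778; σ = √24.778 = 4.978 hours.
Z = (28 − 38) / 4.978 = -2.009
P(T ≤ 28) = Φ(-2.009) ≈ 0.022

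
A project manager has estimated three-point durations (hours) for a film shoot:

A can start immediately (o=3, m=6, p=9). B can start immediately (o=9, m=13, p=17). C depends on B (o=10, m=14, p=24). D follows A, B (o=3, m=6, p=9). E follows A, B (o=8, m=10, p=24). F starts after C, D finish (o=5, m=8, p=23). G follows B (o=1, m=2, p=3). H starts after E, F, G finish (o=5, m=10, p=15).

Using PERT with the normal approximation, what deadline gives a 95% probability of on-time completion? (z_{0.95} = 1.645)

te_A = (3 + 4·6 + 9)/6 = 36/6 = 6; σ²_A = ((9−3)/6)² = 1.000
te_B = (9 + 4·13 + 17)/6 = 78/6 = 13; σ²_B = ((17−9)/6)² = 1.778
te_C = (10 + 4·14 + 24)/6 = 90/6 = 15; σ²_C = ((24−10)/6)² = 5.444
te_D = (3 + 4·6 + 9)/6 = 36/6 = 6; σ²_D = ((9−3)/6)² = 1.000
te_E = (8 + 4·10 + 24)/6 = 72/6 = 12; σ²_E = ((24−8)/6)² = 7.111
te_F = (5 + 4·8 + 23)/6 = 60/6 = 10; σ²_F = ((23−5)/6)² = 9.000
te_G = (1 + 4·2 + 3)/6 = 12/6 = 2; σ²_G = ((3−1)/6)² = 0.111
te_H = (5 + 4·10 + 15)/6 = 60/6 = 10; σ²_H = ((15−5)/6)² = 2.778

Forward pass:
ES_A = 0; EF_A = 6
ES_B = 0; EF_B = 13
ES_C = 13; EF_C = 13+15 = 28
ES_D = max(EF_A=6, EF_B=13) = 13; EF_D = 13+6 = 19
ES_E = max(EF_A=6, EF_B=13) = 13; EF_E = 13+12 = 25
ES_F = max(EF_C=28, EF_D=19) = 28; EF_F = 28+10 = 38
ES_G = 13; EF_G = 13+2 = 15
ES_H = max(EF_E=25, EF_F=38, EF_G=15) = 38; EF_H = 38+10 = 48
Expected project duration μ = 48 hours. Critical path: B → C → F → H.

Variance along critical path = 1.778 + 5.444 + 9.000 + 2.778 = 19.000; σ = 4.359 hours.
D = μ + z·σ = 48 + 1.645·4.359 = 55.2 hours

55.2 hours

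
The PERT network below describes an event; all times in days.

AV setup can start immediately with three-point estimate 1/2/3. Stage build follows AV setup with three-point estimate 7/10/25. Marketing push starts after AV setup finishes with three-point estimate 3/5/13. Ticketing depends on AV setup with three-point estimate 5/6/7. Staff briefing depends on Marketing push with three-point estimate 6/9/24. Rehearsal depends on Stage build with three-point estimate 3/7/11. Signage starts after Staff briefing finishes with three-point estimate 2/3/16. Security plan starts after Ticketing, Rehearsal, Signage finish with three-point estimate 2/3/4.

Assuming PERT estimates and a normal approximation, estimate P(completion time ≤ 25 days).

te_AV setup = (1 + 4·2 + 3)/6 = 12/6 = 2; σ²_AV setup = ((3−1)/6)² = 0.111
te_Stage build = (7 + 4·10 + 25)/6 = 72/6 = 12; σ²_Stage build = ((25−7)/6)² = 9.000
te_Marketing push = (3 + 4·5 + 13)/6 = 36/6 = 6; σ²_Marketing push = ((13−3)/6)² = 2.778
te_Ticketing = (5 + 4·6 + 7)/6 = 36/6 = 6; σ²_Ticketing = ((7−5)/6)² = 0.111
te_Staff briefing = (6 + 4·9 + 24)/6 = 66/6 = 11; σ²_Staff briefing = ((24−6)/6)² = 9.000
te_Rehearsal = (3 + 4·7 + 11)/6 = 42/6 = 7; σ²_Rehearsal = ((11−3)/6)² = 1.778
te_Signage = (2 + 4·3 + 16)/6 = 30/6 = 5; σ²_Signage = ((16−2)/6)² = 5.444
te_Security plan = (2 + 4·3 + 4)/6 = 18/6 = 3; σ²_Security plan = ((4−2)/6)² = 0.111

Forward pass:
ES_AV setup = 0; EF_AV setup = 2
ES_Stage build = 2; EF_Stage build = 2+12 = 14
ES_Marketing push = 2; EF_Marketing push = 2+6 = 8
ES_Ticketing = 2; EF_Ticketing = 2+6 = 8
ES_Staff briefing = 8; EF_Staff briefing = 8+11 = 19
ES_Rehearsal = 14; EF_Rehearsal = 14+7 = 21
ES_Signage = 19; EF_Signage = 19+5 = 24
ES_Security plan = max(EF_Ticketing=8, EF_Rehearsal=21, EF_Signage=24) = 24; EF_Security plan = 24+3 = 27
Expected project duration μ = 27 days. Critical path: AV setup → Marketing push → Staff briefing → Signage → Security plan.

Variance along critical path = 0.111 + 2.778 + 9.000 + 5.444 + 0.111 = 17.444; σ = √17.444 = 4.177 days.
Z = (25 − 27) / 4.177 = -0.479
P(T ≤ 25) = Φ(-0.479) ≈ 0.316

0.316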